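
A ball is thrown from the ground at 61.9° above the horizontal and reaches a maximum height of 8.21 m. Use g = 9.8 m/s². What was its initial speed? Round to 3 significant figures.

14.4 m/s

At maximum height v_y = 0, so (v₀ sin θ)² = 2 g H.
v₀ sin 61.9° = √(2 × 9.8 × 8.21) = 12.69 m/s.
v₀ = 12.69 / sin 61.9° = 12.69 / 0.8821 = 14.4 m/s.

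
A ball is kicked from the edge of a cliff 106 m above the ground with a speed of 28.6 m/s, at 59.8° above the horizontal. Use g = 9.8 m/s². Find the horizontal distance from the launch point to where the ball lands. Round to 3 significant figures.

112 m

Components: v_x = 28.6 cos 59.8° = 14.39 m/s, v_y = 28.6 sin 59.8° = 24.72 m/s.
Vertical: 0 = 106 + 24.72 t − ½(9.8) t² ⇒ 4.900 t² − 24.72 t − 106 = 0.
t = [24.72 + √(611.1 + 2078)] / 9.800 = 7.814 s.
Horizontal: R = v_x · t = 14.39 × 7.814 = 112 m.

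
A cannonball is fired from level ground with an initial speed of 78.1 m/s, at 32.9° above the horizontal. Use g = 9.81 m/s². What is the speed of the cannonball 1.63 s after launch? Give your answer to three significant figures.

70.7 m/s

v_x = 78.1 cos 32.9° = 65.57 m/s (constant).
v_y(t) = 78.1 sin 32.9° − g t = 42.42 − 9.81 × 1.63 = 26.43 m/s.
Speed = √(v_x² + v_y²) = √(4299 + 698.5) = 70.7 m/s.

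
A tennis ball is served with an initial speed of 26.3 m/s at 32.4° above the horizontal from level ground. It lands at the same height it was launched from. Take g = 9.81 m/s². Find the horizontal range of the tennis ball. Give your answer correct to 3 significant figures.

Components: v_x = 26.3 cos 32.4° = 22.21 m/s, v_y = 26.3 sin 32.4° = 14.09 m/s.
Time of flight (same landing height): t = 2 v_y / g = 2 × 14.09 / 9.81 = 2.873 s.
Range: R = v_x · t = 22.21 × 2.873 = 63.8 m.

63.8 m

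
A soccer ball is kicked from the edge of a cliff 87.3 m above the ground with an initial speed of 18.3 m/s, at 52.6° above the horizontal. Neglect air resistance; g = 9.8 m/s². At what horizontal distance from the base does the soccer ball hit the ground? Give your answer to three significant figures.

66.2 m

Components: v_x = 18.3 cos 52.6° = 11.11 m/s, v_y = 18.3 sin 52.6° = 14.54 m/s.
Vertical: 0 = 87.3 + 14.54 t − ½(9.8) t² ⇒ 4.900 t² − 14.54 t − 87.3 = 0.
t = [14.54 + √(211.4 + 1711)] / 9.800 = 5.958 s.
Horizontal: R = v_x · t = 11.11 × 5.958 = 66.2 m.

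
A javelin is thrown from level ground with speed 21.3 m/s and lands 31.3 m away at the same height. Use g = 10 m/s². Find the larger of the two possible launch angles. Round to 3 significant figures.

68.2°

Level-ground range: R = v₀² sin(2θ)/g ⇒ sin 2θ = R g / v₀² = 31.3×10/21.3² = 0.6899.
2θ = arcsin(0.6899) = 43.62° or 180° − 43.62° = 136.38°.
So θ = 21.8° or θ = 68.2°.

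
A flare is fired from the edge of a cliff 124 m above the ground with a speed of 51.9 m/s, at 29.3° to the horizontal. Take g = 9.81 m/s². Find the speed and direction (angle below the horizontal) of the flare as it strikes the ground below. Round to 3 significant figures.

v_x = 51.9 cos 29.3° = 45.26 m/s (constant).
|v_y| at impact = √((25.40)² + 2×9.81×124) = 55.48 m/s.
Speed = √(45.26² + 55.48²) = 71.6 m/s; angle = arctan(55.48/45.26) = 50.8° below horizontal.

71.6 m/s at 50.8° below the horizontal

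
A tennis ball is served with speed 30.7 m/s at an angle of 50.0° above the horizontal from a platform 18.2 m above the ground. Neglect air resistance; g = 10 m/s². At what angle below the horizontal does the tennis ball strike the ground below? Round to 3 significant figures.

56.9°

v_x = 30.7 cos 50.0° = 19.73 m/s.
At impact |v_y| = √(v_y0² + 2 g h) = √(23.52² + 2×10×18.2) = 30.29 m/s.
Angle below horizontal = arctan(|v_y| / v_x) = arctan(30.29 / 19.73) = 56.9°.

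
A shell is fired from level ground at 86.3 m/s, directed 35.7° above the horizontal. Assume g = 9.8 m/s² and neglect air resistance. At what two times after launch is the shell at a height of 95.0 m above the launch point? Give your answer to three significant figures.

2.49 s and 7.79 s

v_y0 = 86.3 sin 35.7° = 50.36 m/s.
Set y = v_y0 t − ½ g t² = 95.0: 4.900 t² − 50.36 t + 95.0 = 0.
t = [50.36 ± √(2536 − 1862)] / 9.8 = (50.36 ± 25.96) / 9.8, giving t = 2.49 s or t = 7.79 s.
So the shell is at 95.0 m at t = 2.49 s (rising) and t = 7.79 s (falling).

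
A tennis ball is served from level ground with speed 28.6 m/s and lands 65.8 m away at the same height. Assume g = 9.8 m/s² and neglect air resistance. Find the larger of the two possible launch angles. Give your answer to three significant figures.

64.0°

Level-ground range: R = v₀² sin(2θ)/g ⇒ sin 2θ = R g / v₀² = 65.8×9.8/28.6² = 0.7884.
2θ = arcsin(0.7884) = 52.04° or 180° − 52.04° = 127.96°.
So θ = 26.0° or θ = 64.0°.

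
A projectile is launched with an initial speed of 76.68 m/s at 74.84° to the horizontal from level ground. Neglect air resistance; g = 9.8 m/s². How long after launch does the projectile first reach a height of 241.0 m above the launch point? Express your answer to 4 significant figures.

4.750 s

v_y0 = 76.68 sin 74.84° = 74.011 m/s.
Set y = v_y0 t − ½ g t² = 241.0: 4.900 t² − 74.011 t + 241.0 = 0.
t = [74.011 ± √(5477.6 − 4723.6)] / 9.8 = (74.011 ± 27.459) / 9.8, giving t = 4.750 s or t = 10.35 s.
The projectile is on the way up at the first time, so t = 4.750 s.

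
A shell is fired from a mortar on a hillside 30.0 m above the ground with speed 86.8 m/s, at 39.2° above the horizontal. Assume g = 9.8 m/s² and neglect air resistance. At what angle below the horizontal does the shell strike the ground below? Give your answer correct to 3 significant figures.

41.7°

v_x = 86.8 cos 39.2° = 67.27 m/s.
At impact |v_y| = √(v_y0² + 2 g h) = √(54.86² + 2×9.8×30.0) = 59.98 m/s.
Angle below horizontal = arctan(|v_y| / v_x) = arctan(59.98 / 67.27) = 41.7°.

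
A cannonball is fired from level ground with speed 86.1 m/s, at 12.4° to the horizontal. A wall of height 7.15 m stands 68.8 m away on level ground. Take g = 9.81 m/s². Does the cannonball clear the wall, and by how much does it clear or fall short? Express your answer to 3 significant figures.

Yes — it clears the wall by 4.69 m.

v_x = 86.1 cos 12.4° = 84.09 m/s; v_y0 = 86.1 sin 12.4° = 18.49 m/s.
Time to reach the wall: t = 68.8 / 84.09 = 0.8182 s.
Height at that point: y = 18.49×0.8182 − 4.905×0.8182² = 11.84 m.
That is 11.84 − 7.15 = 4.69 m above the top of the wall, so the cannonball clears it.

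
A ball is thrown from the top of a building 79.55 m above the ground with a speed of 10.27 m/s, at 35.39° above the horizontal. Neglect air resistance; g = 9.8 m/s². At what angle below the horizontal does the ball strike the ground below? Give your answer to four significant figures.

v_x = 10.27 cos 35.39° = 8.3724 m/s.
At impact |v_y| = √(v_y0² + 2 g h) = √(5.9478² + 2×9.8×79.55) = 39.932 m/s.
Angle below horizontal = arctan(|v_y| / v_x) = arctan(39.932 / 8.3724) = 78.16°.

78.16°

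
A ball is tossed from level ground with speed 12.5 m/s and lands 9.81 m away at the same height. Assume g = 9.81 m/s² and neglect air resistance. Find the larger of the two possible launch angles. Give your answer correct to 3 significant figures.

Level-ground range: R = v₀² sin(2θ)/g ⇒ sin 2θ = R g / v₀² = 9.81×9.81/12.5² = 0.6159.
2θ = arcsin(0.6159) = 38.02° or 180° − 38.02° = 141.98°.
So θ = 19.0° or θ = 71.0°.

71.0°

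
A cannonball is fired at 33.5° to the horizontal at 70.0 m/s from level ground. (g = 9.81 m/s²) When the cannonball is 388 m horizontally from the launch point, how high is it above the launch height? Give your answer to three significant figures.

v_x = 70.0 cos 33.5° = 58.37 m/s, v_y0 = 70.0 sin 33.5° = 38.64 m/s.
Time to reach x = 388 m: t = x / v_x = 388 / 58.37 = 6.647 s.
y = v_y0 t − ½ g t² = 38.64×6.647 − 4.905×6.647² = 40.1 m.

40.1 m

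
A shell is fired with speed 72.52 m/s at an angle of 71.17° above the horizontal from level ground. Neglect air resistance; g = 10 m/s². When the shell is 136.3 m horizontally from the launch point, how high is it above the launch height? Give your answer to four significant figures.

230.1 m

v_x = 72.52 cos 71.17° = 23.407 m/s, v_y0 = 72.52 sin 71.17° = 68.639 m/s.
Time to reach x = 136.3 m: t = x / v_x = 136.3 / 23.407 = 5.8230 s.
y = v_y0 t − ½ g t² = 68.639×5.8230 − 5.000×5.8230² = 230.1 m.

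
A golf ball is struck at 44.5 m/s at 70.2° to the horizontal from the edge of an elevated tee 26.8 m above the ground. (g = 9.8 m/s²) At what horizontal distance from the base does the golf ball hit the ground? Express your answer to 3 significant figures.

138 m

Components: v_x = 44.5 cos 70.2° = 15.07 m/s, v_y = 44.5 sin 70.2° = 41.87 m/s.
Vertical: 0 = 26.8 + 41.87 t − ½(9.8) t² ⇒ 4.900 t² − 41.87 t − 26.8 = 0.
t = [41.87 + √(1753 + 525.3)] / 9.800 = 9.143 s.
Horizontal: R = v_x · t = 15.07 × 9.143 = 138 m.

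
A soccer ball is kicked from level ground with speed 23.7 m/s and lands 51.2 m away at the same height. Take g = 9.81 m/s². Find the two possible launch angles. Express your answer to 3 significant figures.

31.7° and 58.3°

Level-ground range: R = v₀² sin(2θ)/g ⇒ sin 2θ = R g / v₀² = 51.2×9.81/23.7² = 0.8942.
2θ = arcsin(0.8942) = 63.41° or 180° − 63.41° = 116.59°.
So θ = 31.7° or θ = 58.3°.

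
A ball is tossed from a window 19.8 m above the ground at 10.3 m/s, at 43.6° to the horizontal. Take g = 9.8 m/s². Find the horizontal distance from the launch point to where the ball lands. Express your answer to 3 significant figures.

21.3 m

Components: v_x = 10.3 cos 43.6° = 7.459 m/s, v_y = 10.3 sin 43.6° = 7.103 m/s.
Vertical: 0 = 19.8 + 7.103 t − ½(9.8) t² ⇒ 4.900 t² − 7.103 t − 19.8 = 0.
t = [7.103 + √(50.45 + 388.1)] / 9.800 = 2.862 s.
Horizontal: R = v_x · t = 7.459 × 2.862 = 21.3 m.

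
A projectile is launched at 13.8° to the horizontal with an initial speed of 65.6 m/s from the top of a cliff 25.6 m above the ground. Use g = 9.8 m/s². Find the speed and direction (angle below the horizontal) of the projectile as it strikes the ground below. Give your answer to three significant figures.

69.3 m/s at 23.2° below the horizontal

v_x = 65.6 cos 13.8° = 63.71 m/s (constant).
|v_y| at impact = √((15.65)² + 2×9.8×25.6) = 27.33 m/s.
Speed = √(63.71² + 27.33²) = 69.3 m/s; angle = arctan(27.33/63.71) = 23.2° below horizontal.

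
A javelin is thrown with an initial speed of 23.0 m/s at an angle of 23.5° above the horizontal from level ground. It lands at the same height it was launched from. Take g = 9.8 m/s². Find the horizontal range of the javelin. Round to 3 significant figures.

Components: v_x = 23.0 cos 23.5° = 21.09 m/s, v_y = 23.0 sin 23.5° = 9.171 m/s.
Time of flight (same landing height): t = 2 v_y / g = 2 × 9.171 / 9.8 = 1.872 s.
Range: R = v_x · t = 21.09 × 1.872 = 39.5 m.

39.5 m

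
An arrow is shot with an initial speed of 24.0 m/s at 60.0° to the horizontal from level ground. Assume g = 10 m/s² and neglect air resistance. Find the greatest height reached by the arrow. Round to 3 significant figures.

Vertical component of launch velocity: v_y = 24.0 sin 60.0° = 20.78 m/s.
At the highest point the vertical velocity is zero, so v_y² = 2 g h_max.
h_max = (20.78)² / (2 × 10) = 431.8 / 20.00 = 21.6 m.

21.6 m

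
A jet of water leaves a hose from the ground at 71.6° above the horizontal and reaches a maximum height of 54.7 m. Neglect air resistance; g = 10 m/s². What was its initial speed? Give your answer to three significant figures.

34.9 m/s

At maximum height v_y = 0, so (v₀ sin θ)² = 2 g H.
v₀ sin 71.6° = √(2 × 10 × 54.7) = 33.08 m/s.
v₀ = 33.08 / sin 71.6° = 33.08 / 0.9489 = 34.9 m/s.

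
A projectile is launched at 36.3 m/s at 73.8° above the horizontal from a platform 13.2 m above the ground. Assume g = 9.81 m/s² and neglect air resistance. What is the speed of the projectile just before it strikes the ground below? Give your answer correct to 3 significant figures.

v_x = 36.3 cos 73.8° = 10.13 m/s is unchanged throughout.
For the vertical component, v_y² = v_y0² + 2 g h = (34.86)² + 2×9.81×13.2 = 1474, so |v_y| = 38.39 m/s.
Impact speed = √(v_x² + v_y²) = √(102.6 + 1474) = 39.7 m/s.

39.7 m/s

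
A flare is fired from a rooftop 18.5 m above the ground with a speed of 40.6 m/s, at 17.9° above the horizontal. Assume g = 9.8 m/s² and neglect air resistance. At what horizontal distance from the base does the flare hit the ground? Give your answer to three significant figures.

Components: v_x = 40.6 cos 17.9° = 38.63 m/s, v_y = 40.6 sin 17.9° = 12.48 m/s.
Vertical: 0 = 18.5 + 12.48 t − ½(9.8) t² ⇒ 4.900 t² − 12.48 t − 18.5 = 0.
t = [12.48 + √(155.8 + 362.6)] / 9.800 = 3.597 s.
Horizontal: R = v_x · t = 38.63 × 3.597 = 139 m.

139 m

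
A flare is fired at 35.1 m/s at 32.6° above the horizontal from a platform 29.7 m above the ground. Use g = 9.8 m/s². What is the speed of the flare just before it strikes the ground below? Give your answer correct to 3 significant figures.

v_x = 35.1 cos 32.6° = 29.57 m/s is unchanged throughout.
For the vertical component, v_y² = v_y0² + 2 g h = (18.91)² + 2×9.8×29.7 = 939.7, so |v_y| = 30.65 m/s.
Impact speed = √(v_x² + v_y²) = √(874.4 + 939.7) = 42.6 m/s.

42.6 m/s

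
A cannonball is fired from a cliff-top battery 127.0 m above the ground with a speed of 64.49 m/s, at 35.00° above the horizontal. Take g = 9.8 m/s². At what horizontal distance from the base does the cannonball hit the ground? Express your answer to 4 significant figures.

Components: v_x = 64.49 cos 35.00° = 52.827 m/s, v_y = 64.49 sin 35.00° = 36.990 m/s.
Vertical: 0 = 127.0 + 36.990 t − ½(9.8) t² ⇒ 4.900 t² − 36.990 t − 127.0 = 0.
t = [36.990 + √(1368.3 + 2489.2)] / 9.800 = 10.112 s.
Horizontal: R = v_x · t = 52.827 × 10.112 = 534.2 m.

534.2 m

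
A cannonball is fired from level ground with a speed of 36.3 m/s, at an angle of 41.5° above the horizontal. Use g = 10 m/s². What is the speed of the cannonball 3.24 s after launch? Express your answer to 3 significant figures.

28.4 m/s

v_x = 36.3 cos 41.5° = 27.19 m/s (constant).
v_y(t) = 36.3 sin 41.5° − g t = 24.05 − 10 × 3.24 = -8.350 m/s.
Speed = √(v_x² + v_y²) = √(739.3 + 69.72) = 28.4 m/s.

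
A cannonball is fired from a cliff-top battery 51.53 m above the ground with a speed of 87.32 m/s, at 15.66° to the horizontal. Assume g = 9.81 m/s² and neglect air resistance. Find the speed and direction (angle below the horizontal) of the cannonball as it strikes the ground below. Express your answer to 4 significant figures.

v_x = 87.32 cos 15.66° = 84.079 m/s (constant).
|v_y| at impact = √((23.570)² + 2×9.81×51.53) = 39.580 m/s.
Speed = √(84.079² + 39.580²) = 92.93 m/s; angle = arctan(39.580/84.079) = 25.21° below horizontal.

92.93 m/s at 25.21° below the horizontal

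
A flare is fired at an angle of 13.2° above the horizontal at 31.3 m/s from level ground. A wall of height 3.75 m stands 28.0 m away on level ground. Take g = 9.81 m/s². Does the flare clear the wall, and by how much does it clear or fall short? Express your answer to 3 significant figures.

v_x = 31.3 cos 13.2° = 30.47 m/s; v_y0 = 31.3 sin 13.2° = 7.147 m/s.
Time to reach the wall: t = 28.0 / 30.47 = 0.9189 s.
Height at that point: y = 7.147×0.9189 − 4.905×0.9189² = 2.426 m.
That is 3.75 − 2.426 = 1.32 m below the top of the wall, so the flare does not clear it.

No — it falls 1.32 m short of clearing the wall.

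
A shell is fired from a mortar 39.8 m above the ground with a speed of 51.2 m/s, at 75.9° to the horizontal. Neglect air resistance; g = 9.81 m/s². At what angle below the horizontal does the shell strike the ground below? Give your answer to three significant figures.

77.7°

v_x = 51.2 cos 75.9° = 12.47 m/s.
At impact |v_y| = √(v_y0² + 2 g h) = √(49.66² + 2×9.81×39.8) = 56.98 m/s.
Angle below horizontal = arctan(|v_y| / v_x) = arctan(56.98 / 12.47) = 77.7°.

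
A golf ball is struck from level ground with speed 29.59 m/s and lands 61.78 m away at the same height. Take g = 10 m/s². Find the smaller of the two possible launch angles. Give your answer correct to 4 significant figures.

22.44°

Level-ground range: R = v₀² sin(2θ)/g ⇒ sin 2θ = R g / v₀² = 61.78×10/29.59² = 0.7056.
2θ = arcsin(0.7056) = 44.878° or 180° − 44.878° = 135.122°.
So θ = 22.44° or θ = 67.56°.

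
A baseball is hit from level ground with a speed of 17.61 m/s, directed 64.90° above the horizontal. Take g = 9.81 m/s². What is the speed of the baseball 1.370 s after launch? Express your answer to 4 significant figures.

v_x = 17.61 cos 64.90° = 7.4702 m/s (constant).
v_y(t) = 17.61 sin 64.90° − g t = 15.947 − 9.81 × 1.370 = 2.5073 m/s.
Speed = √(v_x² + v_y²) = √(55.804 + 6.2866) = 7.880 m/s.

7.880 m/s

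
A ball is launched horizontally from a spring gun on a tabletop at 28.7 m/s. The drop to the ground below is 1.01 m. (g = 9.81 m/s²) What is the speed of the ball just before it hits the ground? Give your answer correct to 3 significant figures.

Fall time: t = √(2 × 1.01 / 9.81) = 0.4538 s.
At impact: v_x = 28.7 m/s (unchanged), v_y = g t = 9.81 × 0.4538 = 4.452 m/s.
Speed = √(v_x² + v_y²) = √(823.7 + 19.82) = 29.0 m/s.

29.0 m/s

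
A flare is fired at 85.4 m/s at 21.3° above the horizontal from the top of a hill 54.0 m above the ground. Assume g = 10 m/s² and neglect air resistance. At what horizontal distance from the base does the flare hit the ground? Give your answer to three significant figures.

Components: v_x = 85.4 cos 21.3° = 79.57 m/s, v_y = 85.4 sin 21.3° = 31.02 m/s.
Vertical: 0 = 54.0 + 31.02 t − ½(10) t² ⇒ 5.000 t² − 31.02 t − 54.0 = 0.
t = [31.02 + √(962.2 + 1080)] / 10.00 = 7.621 s.
Horizontal: R = v_x · t = 79.57 × 7.621 = 606 m.

606 m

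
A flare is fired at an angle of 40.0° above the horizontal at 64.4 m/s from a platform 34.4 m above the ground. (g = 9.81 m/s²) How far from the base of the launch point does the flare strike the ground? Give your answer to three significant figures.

Components: v_x = 64.4 cos 40.0° = 49.33 m/s, v_y = 64.4 sin 40.0° = 41.40 m/s.
Vertical: 0 = 34.4 + 41.40 t − ½(9.81) t² ⇒ 4.905 t² − 41.40 t − 34.4 = 0.
t = [41.40 + √(1714 + 674.9)] / 9.810 = 9.202 s.
Horizontal: R = v_x · t = 49.33 × 9.202 = 454 m.

454 m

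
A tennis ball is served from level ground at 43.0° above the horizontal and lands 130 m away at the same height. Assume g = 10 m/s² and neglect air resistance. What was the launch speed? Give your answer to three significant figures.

36.1 m/s

On level ground, R = v₀² sin(2θ) / g, so v₀ = √(R g / sin 2θ).
sin(2 × 43.0°) = 0.9976.
v₀ = √(130 × 10 / 0.9976) = √1303 = 36.1 m/s.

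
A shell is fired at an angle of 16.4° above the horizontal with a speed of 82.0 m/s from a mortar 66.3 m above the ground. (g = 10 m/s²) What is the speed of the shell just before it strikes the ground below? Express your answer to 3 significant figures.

89.7 m/s

v_x = 82.0 cos 16.4° = 78.66 m/s is unchanged throughout.
For the vertical component, v_y² = v_y0² + 2 g h = (23.15)² + 2×10×66.3 = 1862, so |v_y| = 43.15 m/s.
Impact speed = √(v_x² + v_y²) = √(6187 + 1862) = 89.7 m/s.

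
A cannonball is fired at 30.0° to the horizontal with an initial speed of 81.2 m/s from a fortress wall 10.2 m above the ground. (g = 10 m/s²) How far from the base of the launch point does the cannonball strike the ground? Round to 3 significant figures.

Components: v_x = 81.2 cos 30.0° = 70.32 m/s, v_y = 81.2 sin 30.0° = 40.60 m/s.
Vertical: 0 = 10.2 + 40.60 t − ½(10) t² ⇒ 5.000 t² − 40.60 t − 10.2 = 0.
t = [40.60 + √(1648 + 204.0)] / 10.00 = 8.363 s.
Horizontal: R = v_x · t = 70.32 × 8.363 = 588 m.

588 m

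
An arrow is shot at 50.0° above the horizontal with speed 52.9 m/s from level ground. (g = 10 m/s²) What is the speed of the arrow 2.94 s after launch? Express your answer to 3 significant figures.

35.8 m/s

v_x = 52.9 cos 50.0° = 34.00 m/s (constant).
v_y(t) = 52.9 sin 50.0° − g t = 40.52 − 10 × 2.94 = 11.12 m/s.
Speed = √(v_x² + v_y²) = √(1156 + 123.7) = 35.8 m/s.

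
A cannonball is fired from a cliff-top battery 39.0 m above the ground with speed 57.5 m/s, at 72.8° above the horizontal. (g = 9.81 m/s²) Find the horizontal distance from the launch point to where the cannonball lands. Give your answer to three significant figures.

Components: v_x = 57.5 cos 72.8° = 17.00 m/s, v_y = 57.5 sin 72.8° = 54.93 m/s.
Vertical: 0 = 39.0 + 54.93 t − ½(9.81) t² ⇒ 4.905 t² − 54.93 t − 39.0 = 0.
t = [54.93 + √(3017 + 765.2)] / 9.810 = 11.87 s.
Horizontal: R = v_x · t = 17.00 × 11.87 = 202 m.

202 m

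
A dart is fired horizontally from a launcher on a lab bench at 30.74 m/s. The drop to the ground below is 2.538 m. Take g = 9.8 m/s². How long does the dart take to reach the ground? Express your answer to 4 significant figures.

0.7197 s

The horizontal speed doesn't affect the fall. With v_y0 = 0, h = ½ g t².
t = √(2 × 2.538 / 9.8) = √0.51796 = 0.7197 s.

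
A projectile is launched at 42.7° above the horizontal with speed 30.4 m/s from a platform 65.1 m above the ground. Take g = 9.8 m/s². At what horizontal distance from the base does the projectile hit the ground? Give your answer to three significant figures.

Components: v_x = 30.4 cos 42.7° = 22.34 m/s, v_y = 30.4 sin 42.7° = 20.62 m/s.
Vertical: 0 = 65.1 + 20.62 t − ½(9.8) t² ⇒ 4.900 t² − 20.62 t − 65.1 = 0.
t = [20.62 + √(425.2 + 1276)] / 9.800 = 6.313 s.
Horizontal: R = v_x · t = 22.34 × 6.313 = 141 m.

141 m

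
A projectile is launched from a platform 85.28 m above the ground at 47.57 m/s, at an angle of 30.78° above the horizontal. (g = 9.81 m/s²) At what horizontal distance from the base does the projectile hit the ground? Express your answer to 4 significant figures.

Components: v_x = 47.57 cos 30.78° = 40.869 m/s, v_y = 47.57 sin 30.78° = 24.344 m/s.
Vertical: 0 = 85.28 + 24.344 t − ½(9.81) t² ⇒ 4.905 t² − 24.344 t − 85.28 = 0.
t = [24.344 + √(592.63 + 1673.2)] / 9.810 = 7.3338 s.
Horizontal: R = v_x · t = 40.869 × 7.3338 = 299.7 m.

299.7 m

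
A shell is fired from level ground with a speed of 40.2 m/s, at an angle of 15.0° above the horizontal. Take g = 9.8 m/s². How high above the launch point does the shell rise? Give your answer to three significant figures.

5.52 m

Vertical component of launch velocity: v_y = 40.2 sin 15.0° = 10.40 m/s.
At the highest point the vertical velocity is zero, so v_y² = 2 g h_max.
h_max = (10.40)² / (2 × 9.8) = 108.2 / 19.60 = 5.52 m.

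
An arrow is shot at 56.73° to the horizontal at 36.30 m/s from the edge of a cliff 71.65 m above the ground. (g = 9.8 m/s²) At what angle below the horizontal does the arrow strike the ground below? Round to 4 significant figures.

v_x = 36.30 cos 56.73° = 19.914 m/s.
At impact |v_y| = √(v_y0² + 2 g h) = √(30.350² + 2×9.8×71.65) = 48.223 m/s.
Angle below horizontal = arctan(|v_y| / v_x) = arctan(48.223 / 19.914) = 67.56°.

67.56°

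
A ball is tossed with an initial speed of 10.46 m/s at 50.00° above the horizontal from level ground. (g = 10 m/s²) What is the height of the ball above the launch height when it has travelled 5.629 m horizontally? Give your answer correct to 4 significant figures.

3.204 m

v_x = 10.46 cos 50.00° = 6.7236 m/s, v_y0 = 10.46 sin 50.00° = 8.0128 m/s.
Time to reach x = 5.629 m: t = x / v_x = 5.629 / 6.7236 = 0.83720 s.
y = v_y0 t − ½ g t² = 8.0128×0.83720 − 5.000×0.83720² = 3.204 m.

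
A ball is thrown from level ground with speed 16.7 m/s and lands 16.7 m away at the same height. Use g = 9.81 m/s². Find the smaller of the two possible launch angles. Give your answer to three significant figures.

18.0°

Level-ground range: R = v₀² sin(2θ)/g ⇒ sin 2θ = R g / v₀² = 16.7×9.81/16.7² = 0.5874.
2θ = arcsin(0.5874) = 35.97° or 180° − 35.97° = 144.03°.
So θ = 18.0° or θ = 72.0°.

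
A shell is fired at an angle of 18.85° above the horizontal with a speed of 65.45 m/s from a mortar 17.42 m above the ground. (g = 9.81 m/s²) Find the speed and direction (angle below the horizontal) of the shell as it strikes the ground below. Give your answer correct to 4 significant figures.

68.01 m/s at 24.39° below the horizontal

v_x = 65.45 cos 18.85° = 61.940 m/s (constant).
|v_y| at impact = √((21.146)² + 2×9.81×17.42) = 28.088 m/s.
Speed = √(61.940² + 28.088²) = 68.01 m/s; angle = arctan(28.088/61.940) = 24.39° below horizontal.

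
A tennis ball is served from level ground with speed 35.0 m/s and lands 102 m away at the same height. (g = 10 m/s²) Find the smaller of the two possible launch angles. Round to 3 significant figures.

28.2°

Level-ground range: R = v₀² sin(2θ)/g ⇒ sin 2θ = R g / v₀² = 102×10/35.0² = 0.8327.
2θ = arcsin(0.8327) = 56.38° or 180° − 56.38° = 123.62°.
So θ = 28.2° or θ = 61.8°.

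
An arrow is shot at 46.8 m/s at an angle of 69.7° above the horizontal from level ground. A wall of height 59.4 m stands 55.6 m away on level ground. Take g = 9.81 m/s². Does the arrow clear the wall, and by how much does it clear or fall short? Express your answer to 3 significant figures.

Yes — it clears the wall by 33.4 m.

v_x = 46.8 cos 69.7° = 16.24 m/s; v_y0 = 46.8 sin 69.7° = 43.89 m/s.
Time to reach the wall: t = 55.6 / 16.24 = 3.424 s.
Height at that point: y = 43.89×3.424 − 4.905×3.424² = 92.77 m.
That is 92.77 − 59.4 = 33.4 m above the top of the wall, so the arrow clears it.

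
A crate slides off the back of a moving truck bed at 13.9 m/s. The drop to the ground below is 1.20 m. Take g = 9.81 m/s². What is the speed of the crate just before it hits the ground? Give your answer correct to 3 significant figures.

14.7 m/s

Fall time: t = √(2 × 1.20 / 9.81) = 0.4946 s.
At impact: v_x = 13.9 m/s (unchanged), v_y = g t = 9.81 × 0.4946 = 4.852 m/s.
Speed = √(v_x² + v_y²) = √(193.2 + 23.54) = 14.7 m/s.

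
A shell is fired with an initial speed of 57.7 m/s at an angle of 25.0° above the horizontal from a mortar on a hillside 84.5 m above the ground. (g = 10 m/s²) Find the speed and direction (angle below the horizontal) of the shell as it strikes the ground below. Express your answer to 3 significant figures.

v_x = 57.7 cos 25.0° = 52.29 m/s (constant).
|v_y| at impact = √((24.39)² + 2×10×84.5) = 47.80 m/s.
Speed = √(52.29² + 47.80²) = 70.8 m/s; angle = arctan(47.80/52.29) = 42.4° below horizontal.

70.8 m/s at 42.4° below the horizontal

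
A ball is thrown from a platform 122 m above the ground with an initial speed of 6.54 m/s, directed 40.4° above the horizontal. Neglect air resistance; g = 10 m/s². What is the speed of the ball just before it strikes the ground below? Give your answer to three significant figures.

v_x = 6.54 cos 40.4° = 4.980 m/s is unchanged throughout.
For the vertical component, v_y² = v_y0² + 2 g h = (4.239)² + 2×10×122 = 2458, so |v_y| = 49.58 m/s.
Impact speed = √(v_x² + v_y²) = √(24.80 + 2458) = 49.8 m/s.

49.8 m/s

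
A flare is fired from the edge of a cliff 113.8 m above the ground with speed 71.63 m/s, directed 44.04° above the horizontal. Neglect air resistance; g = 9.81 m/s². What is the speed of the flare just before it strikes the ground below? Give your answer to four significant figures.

85.81 m/s

v_x = 71.63 cos 44.04° = 51.492 m/s is unchanged throughout.
For the vertical component, v_y² = v_y0² + 2 g h = (49.794)² + 2×9.81×113.8 = 4712.2, so |v_y| = 68.645 m/s.
Impact speed = √(v_x² + v_y²) = √(2651.4 + 4712.2) = 85.81 m/s.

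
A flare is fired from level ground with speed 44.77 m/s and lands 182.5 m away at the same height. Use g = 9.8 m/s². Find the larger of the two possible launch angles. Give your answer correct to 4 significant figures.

58.42°

Level-ground range: R = v₀² sin(2θ)/g ⇒ sin 2θ = R g / v₀² = 182.5×9.8/44.77² = 0.8923.
2θ = arcsin(0.8923) = 63.164° or 180° − 63.164° = 116.836°.
So θ = 31.58° or θ = 58.42°.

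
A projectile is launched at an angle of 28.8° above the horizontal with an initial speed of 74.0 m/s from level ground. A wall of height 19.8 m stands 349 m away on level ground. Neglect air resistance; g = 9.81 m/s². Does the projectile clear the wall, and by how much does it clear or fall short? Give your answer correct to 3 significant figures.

Yes — it clears the wall by 30.0 m.

v_x = 74.0 cos 28.8° = 64.85 m/s; v_y0 = 74.0 sin 28.8° = 35.65 m/s.
Time to reach the wall: t = 349 / 64.85 = 5.382 s.
Height at that point: y = 35.65×5.382 − 4.905×5.382² = 49.79 m.
That is 49.79 − 19.8 = 30.0 m above the top of the wall, so the projectile clears it.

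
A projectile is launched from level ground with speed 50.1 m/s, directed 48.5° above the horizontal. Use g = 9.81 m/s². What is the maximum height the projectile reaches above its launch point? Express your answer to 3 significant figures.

71.8 m

Vertical component of launch velocity: v_y = 50.1 sin 48.5° = 37.52 m/s.
At the highest point the vertical velocity is zero, so v_y² = 2 g h_max.
h_max = (37.52)² / (2 × 9.81) = 1408 / 19.62 = 71.8 m.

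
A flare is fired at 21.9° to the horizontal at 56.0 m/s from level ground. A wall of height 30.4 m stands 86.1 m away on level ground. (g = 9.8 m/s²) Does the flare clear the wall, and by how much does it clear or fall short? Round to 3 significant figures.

No — it falls 9.24 m short of clearing the wall.

v_x = 56.0 cos 21.9° = 51.96 m/s; v_y0 = 56.0 sin 21.9° = 20.89 m/s.
Time to reach the wall: t = 86.1 / 51.96 = 1.657 s.
Height at that point: y = 20.89×1.657 − 4.900×1.657² = 21.16 m.
That is 30.4 − 21.16 = 9.24 m below the top of the wall, so the flare does not clear it.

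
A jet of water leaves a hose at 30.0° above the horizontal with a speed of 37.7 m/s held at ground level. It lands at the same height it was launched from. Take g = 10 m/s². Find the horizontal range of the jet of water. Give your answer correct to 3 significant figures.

123 m

Components: v_x = 37.7 cos 30.0° = 32.65 m/s, v_y = 37.7 sin 30.0° = 18.85 m/s.
Time of flight (same landing height): t = 2 v_y / g = 2 × 18.85 / 10 = 3.770 s.
Range: R = v_x · t = 32.65 × 3.770 = 123 m.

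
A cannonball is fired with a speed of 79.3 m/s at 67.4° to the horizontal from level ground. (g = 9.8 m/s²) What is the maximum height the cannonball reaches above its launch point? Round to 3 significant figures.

Vertical component of launch velocity: v_y = 79.3 sin 67.4° = 73.21 m/s.
At the highest point the vertical velocity is zero, so v_y² = 2 g h_max.
h_max = (73.21)² / (2 × 9.8) = 5360 / 19.60 = 273 m.

273 m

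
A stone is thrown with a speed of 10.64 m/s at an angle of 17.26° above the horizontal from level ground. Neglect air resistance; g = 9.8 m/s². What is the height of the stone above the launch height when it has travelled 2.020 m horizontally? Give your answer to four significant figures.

0.4340 m

v_x = 10.64 cos 17.26° = 10.161 m/s, v_y0 = 10.64 sin 17.26° = 3.1570 m/s.
Time to reach x = 2.020 m: t = x / v_x = 2.020 / 10.161 = 0.19880 s.
y = v_y0 t − ½ g t² = 3.1570×0.19880 − 4.900×0.19880² = 0.4340 m.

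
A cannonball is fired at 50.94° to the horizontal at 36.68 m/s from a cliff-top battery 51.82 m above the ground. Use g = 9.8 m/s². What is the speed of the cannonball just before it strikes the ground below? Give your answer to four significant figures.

48.59 m/s

v_x = 36.68 cos 50.94° = 23.113 m/s is unchanged throughout.
For the vertical component, v_y² = v_y0² + 2 g h = (28.482)² + 2×9.8×51.82 = 1826.9, so |v_y| = 42.742 m/s.
Impact speed = √(v_x² + v_y²) = √(534.21 + 1826.9) = 48.59 m/s.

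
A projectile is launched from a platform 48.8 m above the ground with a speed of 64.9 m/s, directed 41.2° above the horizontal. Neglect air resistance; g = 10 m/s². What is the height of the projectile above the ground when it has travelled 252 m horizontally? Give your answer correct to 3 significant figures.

v_x = 64.9 cos 41.2° = 48.83 m/s, v_y0 = 64.9 sin 41.2° = 42.75 m/s.
Time to reach x = 252 m: t = x / v_x = 252 / 48.83 = 5.161 s.
y = 48.8 + v_y0 t − ½ g t² = 48.8 + 42.75×5.161 − 5.000×5.161² = 136 m.

136 m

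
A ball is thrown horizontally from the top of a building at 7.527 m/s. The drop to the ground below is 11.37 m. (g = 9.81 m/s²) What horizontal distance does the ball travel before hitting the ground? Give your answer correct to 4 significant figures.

Initial vertical velocity is zero, so the fall time comes from h = ½ g t²: t = √(2 × 11.37 / 9.81) = 1.5225 s.
Horizontal motion is uniform at 7.527 m/s, so x = 7.527 × 1.5225 = 11.46 m.

11.46 m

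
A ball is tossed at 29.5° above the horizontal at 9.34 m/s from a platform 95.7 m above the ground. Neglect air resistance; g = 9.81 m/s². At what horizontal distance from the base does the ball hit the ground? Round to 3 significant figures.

Components: v_x = 9.34 cos 29.5° = 8.129 m/s, v_y = 9.34 sin 29.5° = 4.599 m/s.
Vertical: 0 = 95.7 + 4.599 t − ½(9.81) t² ⇒ 4.905 t² − 4.599 t − 95.7 = 0.
t = [4.599 + √(21.15 + 1878)] / 9.810 = 4.911 s.
Horizontal: R = v_x · t = 8.129 × 4.911 = 39.9 m.

39.9 m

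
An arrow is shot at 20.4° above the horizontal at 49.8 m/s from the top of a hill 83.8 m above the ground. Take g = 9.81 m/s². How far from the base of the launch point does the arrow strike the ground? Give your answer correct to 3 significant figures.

292 m

Components: v_x = 49.8 cos 20.4° = 46.68 m/s, v_y = 49.8 sin 20.4° = 17.36 m/s.
Vertical: 0 = 83.8 + 17.36 t − ½(9.81) t² ⇒ 4.905 t² − 17.36 t − 83.8 = 0.
t = [17.36 + √(301.4 + 1644)] / 9.810 = 6.266 s.
Horizontal: R = v_x · t = 46.68 × 6.266 = 292 m.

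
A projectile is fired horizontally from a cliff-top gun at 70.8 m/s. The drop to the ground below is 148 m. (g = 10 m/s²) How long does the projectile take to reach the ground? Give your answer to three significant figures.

5.44 s

The horizontal speed doesn't affect the fall. With v_y0 = 0, h = ½ g t².
t = √(2 × 148 / 10) = √29.60 = 5.44 s.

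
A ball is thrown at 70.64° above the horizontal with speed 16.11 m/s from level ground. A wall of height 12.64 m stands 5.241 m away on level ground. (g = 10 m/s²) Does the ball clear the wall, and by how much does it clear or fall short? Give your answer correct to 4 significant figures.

v_x = 16.11 cos 70.64° = 5.3405 m/s; v_y0 = 16.11 sin 70.64° = 15.199 m/s.
Time to reach the wall: t = 5.241 / 5.3405 = 0.98137 s.
Height at that point: y = 15.199×0.98137 − 5.000×0.98137² = 10.100 m.
That is 12.64 − 10.100 = 2.540 m below the top of the wall, so the ball does not clear it.

No — it falls 2.540 m short of clearing the wall.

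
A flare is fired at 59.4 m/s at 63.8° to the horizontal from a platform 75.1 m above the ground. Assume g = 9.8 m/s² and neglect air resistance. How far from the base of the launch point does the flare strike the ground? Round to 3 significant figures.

318 m

Components: v_x = 59.4 cos 63.8° = 26.23 m/s, v_y = 59.4 sin 63.8° = 53.30 m/s.
Vertical: 0 = 75.1 + 53.30 t − ½(9.8) t² ⇒ 4.900 t² − 53.30 t − 75.1 = 0.
t = [53.30 + √(2841 + 1472)] / 9.800 = 12.14 s.
Horizontal: R = v_x · t = 26.23 × 12.14 = 318 m.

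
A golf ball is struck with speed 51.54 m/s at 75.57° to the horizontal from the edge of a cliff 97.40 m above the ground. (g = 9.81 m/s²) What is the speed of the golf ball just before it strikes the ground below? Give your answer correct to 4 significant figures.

v_x = 51.54 cos 75.57° = 12.844 m/s is unchanged throughout.
For the vertical component, v_y² = v_y0² + 2 g h = (49.914)² + 2×9.81×97.40 = 4402.4, so |v_y| = 66.351 m/s.
Impact speed = √(v_x² + v_y²) = √(164.97 + 4402.4) = 67.58 m/s.

67.58 m/s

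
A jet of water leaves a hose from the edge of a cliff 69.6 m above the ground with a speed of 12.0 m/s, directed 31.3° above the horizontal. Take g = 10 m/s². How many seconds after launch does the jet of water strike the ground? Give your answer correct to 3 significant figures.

Vertical component: v_y = 12.0 sin 31.3° = 6.234 m/s.
Taking up as positive with launch at y = 69.6 m, landing at y = 0: 0 = 69.6 + 6.234 t − ½(10) t².
Solving 5.000 t² − 6.234 t − 69.6 = 0 gives t = [6.234 + √(6.234² + 4·5.000·69.6)] / 10.00 = 4.41 s.

4.41 s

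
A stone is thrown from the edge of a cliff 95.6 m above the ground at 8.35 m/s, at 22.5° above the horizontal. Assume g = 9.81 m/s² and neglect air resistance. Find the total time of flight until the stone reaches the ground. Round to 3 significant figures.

Vertical component: v_y = 8.35 sin 22.5° = 3.195 m/s.
Taking up as positive with launch at y = 95.6 m, landing at y = 0: 0 = 95.6 + 3.195 t − ½(9.81) t².
Solving 4.905 t² − 3.195 t − 95.6 = 0 gives t = [3.195 + √(3.195² + 4·4.905·95.6)] / 9.810 = 4.75 s.

4.75 s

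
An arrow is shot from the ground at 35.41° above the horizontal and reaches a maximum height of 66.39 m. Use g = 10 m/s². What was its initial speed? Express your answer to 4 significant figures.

At maximum height v_y = 0, so (v₀ sin θ)² = 2 g H.
v₀ sin 35.41° = √(2 × 10 × 66.39) = 36.439 m/s.
v₀ = 36.439 / sin 35.41° = 36.439 / 0.5794 = 62.89 m/s.

62.89 m/s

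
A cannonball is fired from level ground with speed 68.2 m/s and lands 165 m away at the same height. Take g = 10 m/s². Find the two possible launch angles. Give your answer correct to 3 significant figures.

Level-ground range: R = v₀² sin(2θ)/g ⇒ sin 2θ = R g / v₀² = 165×10/68.2² = 0.3547.
2θ = arcsin(0.3547) = 20.78° or 180° − 20.78° = 159.22°.
So θ = 10.4° or θ = 79.6°.

10.4° and 79.6°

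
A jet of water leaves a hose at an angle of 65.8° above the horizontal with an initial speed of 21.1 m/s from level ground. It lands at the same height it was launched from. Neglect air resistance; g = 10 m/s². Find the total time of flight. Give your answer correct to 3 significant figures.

3.85 s

Vertical component: v_y = 21.1 sin 65.8° = 19.25 m/s.
For a projectile landing at launch height, time of flight is t = 2 v_y / g = 2 × 19.25 / 10 = 3.85 s.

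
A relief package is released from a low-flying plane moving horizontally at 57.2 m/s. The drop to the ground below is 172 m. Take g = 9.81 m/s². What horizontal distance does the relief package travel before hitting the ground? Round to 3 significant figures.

339 m

Initial vertical velocity is zero, so the fall time comes from h = ½ g t²: t = √(2 × 172 / 9.81) = 5.922 s.
Horizontal motion is uniform at 57.2 m/s, so x = 57.2 × 5.922 = 339 m.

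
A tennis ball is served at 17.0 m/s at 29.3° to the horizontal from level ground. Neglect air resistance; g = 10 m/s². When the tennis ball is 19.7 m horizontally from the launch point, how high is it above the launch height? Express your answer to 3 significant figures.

v_x = 17.0 cos 29.3° = 14.83 m/s, v_y0 = 17.0 sin 29.3° = 8.320 m/s.
Time to reach x = 19.7 m: t = x / v_x = 19.7 / 14.83 = 1.328 s.
y = v_y0 t − ½ g t² = 8.320×1.328 − 5.000×1.328² = 2.23 m.

2.23 m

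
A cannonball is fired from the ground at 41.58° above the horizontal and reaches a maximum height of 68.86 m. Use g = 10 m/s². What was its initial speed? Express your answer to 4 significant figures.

55.92 m/s

At maximum height v_y = 0, so (v₀ sin θ)² = 2 g H.
v₀ sin 41.58° = √(2 × 10 × 68.86) = 37.111 m/s.
v₀ = 37.111 / sin 41.58° = 37.111 / 0.6637 = 55.92 m/s.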